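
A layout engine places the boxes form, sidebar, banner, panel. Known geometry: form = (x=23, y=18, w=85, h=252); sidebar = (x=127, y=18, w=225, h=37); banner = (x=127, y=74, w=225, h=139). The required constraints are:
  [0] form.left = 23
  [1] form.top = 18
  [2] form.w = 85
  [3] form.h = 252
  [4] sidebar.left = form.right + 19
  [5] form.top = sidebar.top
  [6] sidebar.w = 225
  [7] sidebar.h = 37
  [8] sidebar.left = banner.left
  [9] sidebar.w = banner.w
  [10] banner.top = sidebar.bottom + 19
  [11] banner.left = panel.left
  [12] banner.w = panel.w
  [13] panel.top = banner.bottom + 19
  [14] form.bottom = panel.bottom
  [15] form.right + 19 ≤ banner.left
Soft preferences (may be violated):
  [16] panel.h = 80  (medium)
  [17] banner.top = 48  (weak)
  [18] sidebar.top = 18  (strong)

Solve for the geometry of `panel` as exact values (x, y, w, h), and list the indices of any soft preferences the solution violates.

1. panel.x = 127  [banner.left = panel.left]
2. panel.w = 225  [banner.w = panel.w]
3. panel.y = 232  [panel.top = banner.bottom + 19]
4. panel.h = 38  [form.bottom = panel.bottom]

panel = (x=127, y=232, w=225, h=38)
violated soft preferences: 16, 17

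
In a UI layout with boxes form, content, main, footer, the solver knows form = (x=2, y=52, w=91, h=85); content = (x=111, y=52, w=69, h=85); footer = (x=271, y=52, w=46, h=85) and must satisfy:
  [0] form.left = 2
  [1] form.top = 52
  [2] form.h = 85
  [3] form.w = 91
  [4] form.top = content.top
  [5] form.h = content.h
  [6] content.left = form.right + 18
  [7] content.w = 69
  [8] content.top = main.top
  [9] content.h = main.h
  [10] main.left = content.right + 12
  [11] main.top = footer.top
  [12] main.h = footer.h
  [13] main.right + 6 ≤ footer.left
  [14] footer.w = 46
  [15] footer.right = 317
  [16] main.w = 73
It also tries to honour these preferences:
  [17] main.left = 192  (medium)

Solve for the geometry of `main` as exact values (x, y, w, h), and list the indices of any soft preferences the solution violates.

1. main.y = 52  [content.top = main.top]
2. main.h = 85  [content.h = main.h]
3. main.x = 192  [main.left = content.right + 12]
4. main.w = 73  [main.w = 73]

main = (x=192, y=52, w=73, h=85)
violated soft preferences: none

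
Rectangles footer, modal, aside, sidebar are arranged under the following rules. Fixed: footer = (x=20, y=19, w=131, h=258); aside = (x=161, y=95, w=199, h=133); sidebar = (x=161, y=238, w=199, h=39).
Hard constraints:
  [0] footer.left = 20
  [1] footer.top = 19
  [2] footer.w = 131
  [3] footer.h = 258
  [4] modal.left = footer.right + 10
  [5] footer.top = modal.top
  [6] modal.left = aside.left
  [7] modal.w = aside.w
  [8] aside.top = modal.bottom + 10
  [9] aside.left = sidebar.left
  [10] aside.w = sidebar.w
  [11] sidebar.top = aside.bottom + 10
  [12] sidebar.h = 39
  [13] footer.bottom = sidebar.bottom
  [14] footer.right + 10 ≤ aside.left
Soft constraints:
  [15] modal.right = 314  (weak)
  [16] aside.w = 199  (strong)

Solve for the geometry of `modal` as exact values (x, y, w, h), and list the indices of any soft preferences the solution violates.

1. modal.x = 161  [modal.left = footer.right + 10]
2. modal.y = 19  [footer.top = modal.top]
3. modal.w = 199  [modal.w = aside.w]
4. modal.h = 66  [aside.top = modal.bottom + 10]

modal = (x=161, y=19, w=199, h=66)
violated soft preferences: 15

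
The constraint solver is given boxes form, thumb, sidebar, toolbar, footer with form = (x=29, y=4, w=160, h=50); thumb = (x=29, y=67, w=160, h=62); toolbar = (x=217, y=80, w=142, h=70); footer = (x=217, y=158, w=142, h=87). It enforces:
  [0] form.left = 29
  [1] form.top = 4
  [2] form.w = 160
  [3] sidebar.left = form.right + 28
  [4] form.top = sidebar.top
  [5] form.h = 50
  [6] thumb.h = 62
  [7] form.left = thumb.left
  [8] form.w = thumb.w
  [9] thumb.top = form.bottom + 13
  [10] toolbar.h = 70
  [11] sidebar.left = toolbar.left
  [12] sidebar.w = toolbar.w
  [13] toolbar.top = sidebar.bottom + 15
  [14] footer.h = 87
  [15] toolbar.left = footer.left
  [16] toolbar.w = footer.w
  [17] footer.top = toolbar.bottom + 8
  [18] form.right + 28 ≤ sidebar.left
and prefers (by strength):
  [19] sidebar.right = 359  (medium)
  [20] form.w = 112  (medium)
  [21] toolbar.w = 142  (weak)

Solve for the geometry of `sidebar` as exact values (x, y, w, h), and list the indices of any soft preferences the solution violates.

sidebar = (x=217, y=4, w=142, h=61)
violated soft preferences: 20

1. sidebar.x = 217  [sidebar.left = form.right + 28]
2. sidebar.y = 4  [form.top = sidebar.top]
3. sidebar.w = 142  [sidebar.w = toolbar.w]
4. sidebar.h = 61  [toolbar.top = sidebar.bottom + 15]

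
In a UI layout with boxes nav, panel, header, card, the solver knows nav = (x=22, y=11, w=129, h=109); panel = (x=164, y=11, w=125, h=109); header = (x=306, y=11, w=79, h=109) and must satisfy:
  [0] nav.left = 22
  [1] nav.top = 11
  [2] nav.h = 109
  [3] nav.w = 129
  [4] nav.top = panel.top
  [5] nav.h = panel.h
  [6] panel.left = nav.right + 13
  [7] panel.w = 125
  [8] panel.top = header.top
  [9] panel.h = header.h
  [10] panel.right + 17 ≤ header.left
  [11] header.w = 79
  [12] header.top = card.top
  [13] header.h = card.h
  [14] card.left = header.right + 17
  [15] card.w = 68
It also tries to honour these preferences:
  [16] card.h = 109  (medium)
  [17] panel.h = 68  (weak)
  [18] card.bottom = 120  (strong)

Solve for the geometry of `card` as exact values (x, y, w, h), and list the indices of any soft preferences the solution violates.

card = (x=402, y=11, w=68, h=109)
violated soft preferences: 17

1. card.y = 11  [header.top = card.top]
2. card.h = 109  [header.h = card.h]
3. card.x = 402  [card.left = header.right + 17]
4. card.w = 68  [card.w = 68]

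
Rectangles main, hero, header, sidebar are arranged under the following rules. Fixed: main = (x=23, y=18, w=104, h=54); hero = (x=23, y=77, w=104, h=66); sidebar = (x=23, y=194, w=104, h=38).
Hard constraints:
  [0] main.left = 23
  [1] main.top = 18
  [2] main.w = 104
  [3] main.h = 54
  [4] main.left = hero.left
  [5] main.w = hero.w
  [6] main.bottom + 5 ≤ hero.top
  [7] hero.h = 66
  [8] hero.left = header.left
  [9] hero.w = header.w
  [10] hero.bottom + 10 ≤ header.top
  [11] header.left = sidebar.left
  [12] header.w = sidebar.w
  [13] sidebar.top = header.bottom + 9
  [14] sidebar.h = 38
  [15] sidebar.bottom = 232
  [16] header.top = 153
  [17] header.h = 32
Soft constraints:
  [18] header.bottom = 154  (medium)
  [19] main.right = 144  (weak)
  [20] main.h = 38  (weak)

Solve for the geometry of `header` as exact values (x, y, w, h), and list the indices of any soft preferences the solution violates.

header = (x=23, y=153, w=104, h=32)
violated soft preferences: 18, 19, 20

1. header.x = 23  [hero.left = header.left]
2. header.w = 104  [hero.w = header.w]
3. header.y = 153  [header.top = 153]
4. header.h = 32  [header.h = 32]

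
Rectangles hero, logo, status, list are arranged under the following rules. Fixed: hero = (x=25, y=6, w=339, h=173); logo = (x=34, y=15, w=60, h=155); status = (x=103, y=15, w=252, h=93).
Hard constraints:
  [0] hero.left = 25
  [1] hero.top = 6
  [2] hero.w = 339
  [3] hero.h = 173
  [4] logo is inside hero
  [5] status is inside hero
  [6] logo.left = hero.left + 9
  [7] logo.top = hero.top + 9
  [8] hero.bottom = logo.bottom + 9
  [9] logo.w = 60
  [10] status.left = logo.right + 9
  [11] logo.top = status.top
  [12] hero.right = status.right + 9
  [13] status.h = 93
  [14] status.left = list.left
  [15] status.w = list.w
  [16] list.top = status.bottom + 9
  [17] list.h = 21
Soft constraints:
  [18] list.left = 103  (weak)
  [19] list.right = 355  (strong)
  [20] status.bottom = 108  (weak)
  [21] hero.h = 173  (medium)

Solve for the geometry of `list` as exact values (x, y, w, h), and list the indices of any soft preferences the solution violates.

list = (x=103, y=117, w=252, h=21)
violated soft preferences: none

1. list.x = 103  [status.left = list.left]
2. list.w = 252  [status.w = list.w]
3. list.y = 117  [list.top = status.bottom + 9]
4. list.h = 21  [list.h = 21]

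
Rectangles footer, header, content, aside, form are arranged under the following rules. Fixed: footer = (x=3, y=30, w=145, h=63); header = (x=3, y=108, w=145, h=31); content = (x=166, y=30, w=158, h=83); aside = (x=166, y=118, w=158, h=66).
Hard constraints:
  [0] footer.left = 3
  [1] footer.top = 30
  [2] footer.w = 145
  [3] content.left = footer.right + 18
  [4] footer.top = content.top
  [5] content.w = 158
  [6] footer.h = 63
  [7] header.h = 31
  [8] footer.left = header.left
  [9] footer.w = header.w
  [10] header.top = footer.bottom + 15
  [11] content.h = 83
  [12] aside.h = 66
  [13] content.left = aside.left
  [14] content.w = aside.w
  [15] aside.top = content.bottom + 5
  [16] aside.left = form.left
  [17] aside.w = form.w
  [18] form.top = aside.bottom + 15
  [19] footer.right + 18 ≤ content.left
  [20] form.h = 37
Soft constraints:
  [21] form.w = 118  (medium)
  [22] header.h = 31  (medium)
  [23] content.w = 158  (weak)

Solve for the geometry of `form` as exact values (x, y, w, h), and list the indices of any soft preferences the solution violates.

form = (x=166, y=199, w=158, h=37)
violated soft preferences: 21

1. form.x = 166  [aside.left = form.left]
2. form.w = 158  [aside.w = form.w]
3. form.y = 199  [form.top = aside.bottom + 15]
4. form.h = 37  [form.h = 37]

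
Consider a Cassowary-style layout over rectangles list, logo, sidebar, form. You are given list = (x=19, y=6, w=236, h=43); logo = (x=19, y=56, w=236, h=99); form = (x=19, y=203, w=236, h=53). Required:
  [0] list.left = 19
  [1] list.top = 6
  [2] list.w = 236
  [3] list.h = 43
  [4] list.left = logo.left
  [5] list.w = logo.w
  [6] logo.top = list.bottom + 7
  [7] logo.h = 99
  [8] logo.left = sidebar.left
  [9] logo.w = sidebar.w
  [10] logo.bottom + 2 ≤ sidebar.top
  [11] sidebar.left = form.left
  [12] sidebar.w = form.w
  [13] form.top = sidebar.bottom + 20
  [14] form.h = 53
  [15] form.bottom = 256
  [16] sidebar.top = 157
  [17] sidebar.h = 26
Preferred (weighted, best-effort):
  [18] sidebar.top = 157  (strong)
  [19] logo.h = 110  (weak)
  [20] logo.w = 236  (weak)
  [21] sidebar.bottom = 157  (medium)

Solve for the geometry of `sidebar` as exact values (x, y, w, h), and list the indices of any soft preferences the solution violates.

1. sidebar.x = 19  [logo.left = sidebar.left]
2. sidebar.w = 236  [logo.w = sidebar.w]
3. sidebar.y = 157  [sidebar.top = 157]
4. sidebar.h = 26  [sidebar.h = 26]

sidebar = (x=19, y=157, w=236, h=26)
violated soft preferences: 19, 21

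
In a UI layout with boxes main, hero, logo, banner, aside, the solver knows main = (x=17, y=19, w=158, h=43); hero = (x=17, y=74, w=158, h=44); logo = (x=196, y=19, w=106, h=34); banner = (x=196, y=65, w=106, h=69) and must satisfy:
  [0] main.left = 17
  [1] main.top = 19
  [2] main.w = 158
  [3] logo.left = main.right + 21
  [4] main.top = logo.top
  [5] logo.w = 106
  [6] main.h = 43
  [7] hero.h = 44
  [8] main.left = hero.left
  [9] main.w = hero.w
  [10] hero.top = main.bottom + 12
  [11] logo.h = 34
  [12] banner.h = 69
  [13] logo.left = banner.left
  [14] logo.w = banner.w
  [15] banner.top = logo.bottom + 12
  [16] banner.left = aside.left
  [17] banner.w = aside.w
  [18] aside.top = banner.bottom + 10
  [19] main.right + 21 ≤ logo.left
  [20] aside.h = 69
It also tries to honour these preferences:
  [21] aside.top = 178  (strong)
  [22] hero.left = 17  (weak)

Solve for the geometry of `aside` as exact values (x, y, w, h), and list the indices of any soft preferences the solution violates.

aside = (x=196, y=144, w=106, h=69)
violated soft preferences: 21

1. aside.x = 196  [banner.left = aside.left]
2. aside.w = 106  [banner.w = aside.w]
3. aside.y = 144  [aside.top = banner.bottom + 10]
4. aside.h = 69  [aside.h = 69]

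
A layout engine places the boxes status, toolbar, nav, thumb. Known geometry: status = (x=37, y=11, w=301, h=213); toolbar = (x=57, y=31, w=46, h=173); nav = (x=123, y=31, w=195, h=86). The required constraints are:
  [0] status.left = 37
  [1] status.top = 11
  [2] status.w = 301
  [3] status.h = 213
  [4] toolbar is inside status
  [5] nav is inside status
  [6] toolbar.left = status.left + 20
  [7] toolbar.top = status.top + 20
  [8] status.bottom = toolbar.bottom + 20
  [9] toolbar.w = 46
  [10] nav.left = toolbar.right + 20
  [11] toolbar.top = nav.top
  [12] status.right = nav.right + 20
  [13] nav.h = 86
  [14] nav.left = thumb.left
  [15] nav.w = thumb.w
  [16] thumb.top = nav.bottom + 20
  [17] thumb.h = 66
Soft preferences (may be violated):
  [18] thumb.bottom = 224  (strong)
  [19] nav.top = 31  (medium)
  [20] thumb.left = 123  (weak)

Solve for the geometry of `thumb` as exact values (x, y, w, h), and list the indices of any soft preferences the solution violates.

1. thumb.x = 123  [nav.left = thumb.left]
2. thumb.w = 195  [nav.w = thumb.w]
3. thumb.y = 137  [thumb.top = nav.bottom + 20]
4. thumb.h = 66  [thumb.h = 66]

thumb = (x=123, y=137, w=195, h=66)
violated soft preferences: 18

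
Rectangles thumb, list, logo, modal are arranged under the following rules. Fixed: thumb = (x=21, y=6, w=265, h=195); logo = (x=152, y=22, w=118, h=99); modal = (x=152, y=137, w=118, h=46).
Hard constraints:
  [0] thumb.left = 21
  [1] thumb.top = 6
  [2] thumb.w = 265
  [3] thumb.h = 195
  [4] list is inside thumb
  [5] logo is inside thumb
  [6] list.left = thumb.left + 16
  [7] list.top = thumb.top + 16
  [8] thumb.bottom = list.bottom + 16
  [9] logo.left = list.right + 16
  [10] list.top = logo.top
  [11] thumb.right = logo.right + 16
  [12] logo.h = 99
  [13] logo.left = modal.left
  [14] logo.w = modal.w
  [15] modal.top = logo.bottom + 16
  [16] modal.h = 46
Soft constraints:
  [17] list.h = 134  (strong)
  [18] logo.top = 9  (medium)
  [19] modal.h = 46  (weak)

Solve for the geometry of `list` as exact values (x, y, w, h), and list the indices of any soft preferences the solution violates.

1. list.x = 37  [list.left = thumb.left + 16]
2. list.y = 22  [list.top = thumb.top + 16]
3. list.h = 163  [thumb.bottom = list.bottom + 16]
4. list.w = 99  [logo.left = list.right + 16]

list = (x=37, y=22, w=99, h=163)
violated soft preferences: 17, 18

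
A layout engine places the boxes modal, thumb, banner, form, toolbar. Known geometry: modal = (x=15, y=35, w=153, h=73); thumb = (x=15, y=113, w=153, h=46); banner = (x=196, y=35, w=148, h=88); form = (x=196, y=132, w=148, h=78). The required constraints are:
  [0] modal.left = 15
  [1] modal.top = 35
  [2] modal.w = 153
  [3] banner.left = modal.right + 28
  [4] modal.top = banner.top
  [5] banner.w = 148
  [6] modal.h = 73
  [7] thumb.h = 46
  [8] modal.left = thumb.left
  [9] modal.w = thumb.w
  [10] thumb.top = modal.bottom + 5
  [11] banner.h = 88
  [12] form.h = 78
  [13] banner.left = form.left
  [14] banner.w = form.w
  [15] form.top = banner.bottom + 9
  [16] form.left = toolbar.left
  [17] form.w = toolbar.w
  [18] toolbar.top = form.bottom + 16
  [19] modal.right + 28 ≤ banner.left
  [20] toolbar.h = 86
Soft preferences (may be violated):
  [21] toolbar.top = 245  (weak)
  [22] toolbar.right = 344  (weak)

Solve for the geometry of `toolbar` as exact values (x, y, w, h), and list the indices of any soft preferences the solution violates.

toolbar = (x=196, y=226, w=148, h=86)
violated soft preferences: 21

1. toolbar.x = 196  [form.left = toolbar.left]
2. toolbar.w = 148  [form.w = toolbar.w]
3. toolbar.y = 226  [toolbar.top = form.bottom + 16]
4. toolbar.h = 86  [toolbar.h = 86]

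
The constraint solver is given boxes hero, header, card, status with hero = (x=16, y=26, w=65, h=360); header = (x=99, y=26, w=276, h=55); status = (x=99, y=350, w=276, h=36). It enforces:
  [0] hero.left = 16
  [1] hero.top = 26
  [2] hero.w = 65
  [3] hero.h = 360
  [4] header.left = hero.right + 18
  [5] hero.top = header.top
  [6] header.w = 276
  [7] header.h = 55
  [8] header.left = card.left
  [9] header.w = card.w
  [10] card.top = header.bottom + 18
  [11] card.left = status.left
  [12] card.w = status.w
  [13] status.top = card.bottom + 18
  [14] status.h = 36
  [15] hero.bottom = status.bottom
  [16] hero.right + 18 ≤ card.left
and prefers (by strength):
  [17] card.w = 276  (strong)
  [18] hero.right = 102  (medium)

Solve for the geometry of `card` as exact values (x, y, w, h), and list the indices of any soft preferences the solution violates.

card = (x=99, y=99, w=276, h=233)
violated soft preferences: 18

1. card.x = 99  [header.left = card.left]
2. card.w = 276  [header.w = card.w]
3. card.y = 99  [card.top = header.bottom + 18]
4. card.h = 233  [status.top = card.bottom + 18]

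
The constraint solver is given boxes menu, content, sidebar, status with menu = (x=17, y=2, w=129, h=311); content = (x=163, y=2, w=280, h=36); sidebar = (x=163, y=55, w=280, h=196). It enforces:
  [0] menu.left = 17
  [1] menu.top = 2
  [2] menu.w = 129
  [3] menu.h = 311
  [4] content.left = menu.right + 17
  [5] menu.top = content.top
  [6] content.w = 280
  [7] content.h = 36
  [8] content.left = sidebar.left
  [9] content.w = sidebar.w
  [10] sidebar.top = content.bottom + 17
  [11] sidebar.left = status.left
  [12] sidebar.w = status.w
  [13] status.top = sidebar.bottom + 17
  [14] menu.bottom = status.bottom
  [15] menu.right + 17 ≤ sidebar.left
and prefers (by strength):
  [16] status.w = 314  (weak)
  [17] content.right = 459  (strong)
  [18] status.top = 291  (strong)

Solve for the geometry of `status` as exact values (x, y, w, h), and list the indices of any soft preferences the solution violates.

status = (x=163, y=268, w=280, h=45)
violated soft preferences: 16, 17, 18

1. status.x = 163  [sidebar.left = status.left]
2. status.w = 280  [sidebar.w = status.w]
3. status.y = 268  [status.top = sidebar.bottom + 17]
4. status.h = 45  [menu.bottom = status.bottom]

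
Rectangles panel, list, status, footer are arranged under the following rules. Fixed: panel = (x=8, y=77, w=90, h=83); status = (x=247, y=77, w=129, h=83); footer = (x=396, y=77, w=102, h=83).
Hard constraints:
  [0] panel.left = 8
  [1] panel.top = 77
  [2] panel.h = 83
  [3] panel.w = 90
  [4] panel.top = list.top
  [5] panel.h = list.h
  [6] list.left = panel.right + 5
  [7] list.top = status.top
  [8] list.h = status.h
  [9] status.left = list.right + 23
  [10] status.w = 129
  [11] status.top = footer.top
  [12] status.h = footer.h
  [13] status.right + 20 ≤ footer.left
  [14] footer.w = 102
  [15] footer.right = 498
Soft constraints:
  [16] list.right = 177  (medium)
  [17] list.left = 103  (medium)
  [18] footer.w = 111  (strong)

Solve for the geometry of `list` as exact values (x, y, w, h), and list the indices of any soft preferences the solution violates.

list = (x=103, y=77, w=121, h=83)
violated soft preferences: 16, 18

1. list.y = 77  [panel.top = list.top]
2. list.h = 83  [panel.h = list.h]
3. list.x = 103  [list.left = panel.right + 5]
4. list.w = 121  [status.left = list.right + 23]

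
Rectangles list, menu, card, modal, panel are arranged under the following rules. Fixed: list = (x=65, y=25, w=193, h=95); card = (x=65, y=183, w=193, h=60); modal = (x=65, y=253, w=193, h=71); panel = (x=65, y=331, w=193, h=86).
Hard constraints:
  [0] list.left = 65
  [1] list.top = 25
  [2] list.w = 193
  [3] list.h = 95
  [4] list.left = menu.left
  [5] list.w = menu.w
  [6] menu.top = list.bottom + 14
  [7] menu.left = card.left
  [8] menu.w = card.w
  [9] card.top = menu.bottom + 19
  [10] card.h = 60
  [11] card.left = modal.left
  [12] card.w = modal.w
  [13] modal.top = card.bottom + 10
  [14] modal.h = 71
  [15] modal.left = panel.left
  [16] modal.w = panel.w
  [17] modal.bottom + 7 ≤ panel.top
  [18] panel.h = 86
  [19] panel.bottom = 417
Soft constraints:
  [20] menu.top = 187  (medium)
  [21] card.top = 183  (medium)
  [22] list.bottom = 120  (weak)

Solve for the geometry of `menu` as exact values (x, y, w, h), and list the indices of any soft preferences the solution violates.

menu = (x=65, y=134, w=193, h=30)
violated soft preferences: 20

1. menu.x = 65  [list.left = menu.left]
2. menu.w = 193  [list.w = menu.w]
3. menu.y = 134  [menu.top = list.bottom + 14]
4. menu.h = 30  [card.top = menu.bottom + 19]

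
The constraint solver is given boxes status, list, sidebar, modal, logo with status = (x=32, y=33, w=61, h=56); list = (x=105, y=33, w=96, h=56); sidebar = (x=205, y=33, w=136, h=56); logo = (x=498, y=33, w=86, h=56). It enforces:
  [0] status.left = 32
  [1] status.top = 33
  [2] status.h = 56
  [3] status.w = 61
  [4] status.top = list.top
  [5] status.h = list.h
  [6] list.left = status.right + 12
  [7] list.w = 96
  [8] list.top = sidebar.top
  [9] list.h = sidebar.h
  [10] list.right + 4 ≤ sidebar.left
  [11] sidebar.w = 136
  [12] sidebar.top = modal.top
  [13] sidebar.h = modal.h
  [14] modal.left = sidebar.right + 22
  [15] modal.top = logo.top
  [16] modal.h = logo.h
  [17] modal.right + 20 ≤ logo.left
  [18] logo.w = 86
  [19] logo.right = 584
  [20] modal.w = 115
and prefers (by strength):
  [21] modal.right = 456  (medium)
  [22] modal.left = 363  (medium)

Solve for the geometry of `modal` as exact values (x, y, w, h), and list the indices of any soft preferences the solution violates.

modal = (x=363, y=33, w=115, h=56)
violated soft preferences: 21

1. modal.y = 33  [sidebar.top = modal.top]
2. modal.h = 56  [sidebar.h = modal.h]
3. modal.x = 363  [modal.left = sidebar.right + 22]
4. modal.w = 115  [modal.w = 115]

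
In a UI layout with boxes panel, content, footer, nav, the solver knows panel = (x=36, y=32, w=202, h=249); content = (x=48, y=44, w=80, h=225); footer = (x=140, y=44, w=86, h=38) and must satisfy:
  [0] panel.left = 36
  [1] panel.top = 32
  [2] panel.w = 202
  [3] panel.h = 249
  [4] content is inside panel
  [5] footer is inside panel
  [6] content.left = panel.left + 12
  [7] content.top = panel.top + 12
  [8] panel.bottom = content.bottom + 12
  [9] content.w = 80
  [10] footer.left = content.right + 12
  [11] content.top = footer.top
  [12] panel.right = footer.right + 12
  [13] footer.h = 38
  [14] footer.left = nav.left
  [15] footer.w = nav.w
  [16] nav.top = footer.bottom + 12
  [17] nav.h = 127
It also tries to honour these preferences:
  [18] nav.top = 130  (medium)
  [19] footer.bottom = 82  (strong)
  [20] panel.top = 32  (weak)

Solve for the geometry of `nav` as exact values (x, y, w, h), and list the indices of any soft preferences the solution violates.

1. nav.x = 140  [footer.left = nav.left]
2. nav.w = 86  [footer.w = nav.w]
3. nav.y = 94  [nav.top = footer.bottom + 12]
4. nav.h = 127  [nav.h = 127]

nav = (x=140, y=94, w=86, h=127)
violated soft preferences: 18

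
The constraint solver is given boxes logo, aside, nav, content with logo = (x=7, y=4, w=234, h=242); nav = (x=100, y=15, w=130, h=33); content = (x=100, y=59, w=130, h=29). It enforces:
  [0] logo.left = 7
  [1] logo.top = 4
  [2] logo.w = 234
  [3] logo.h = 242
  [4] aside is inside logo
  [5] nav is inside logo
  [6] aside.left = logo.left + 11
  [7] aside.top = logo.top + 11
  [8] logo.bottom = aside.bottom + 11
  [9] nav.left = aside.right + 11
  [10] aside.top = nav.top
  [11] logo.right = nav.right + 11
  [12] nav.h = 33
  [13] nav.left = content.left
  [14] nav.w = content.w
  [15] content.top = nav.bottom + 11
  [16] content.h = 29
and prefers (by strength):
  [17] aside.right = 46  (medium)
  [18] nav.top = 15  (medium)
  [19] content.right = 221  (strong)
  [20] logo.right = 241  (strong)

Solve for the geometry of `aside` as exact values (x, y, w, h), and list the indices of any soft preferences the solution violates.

aside = (x=18, y=15, w=71, h=220)
violated soft preferences: 17, 19

1. aside.x = 18  [aside.left = logo.left + 11]
2. aside.y = 15  [aside.top = logo.top + 11]
3. aside.h = 220  [logo.bottom = aside.bottom + 11]
4. aside.w = 71  [nav.left = aside.right + 11]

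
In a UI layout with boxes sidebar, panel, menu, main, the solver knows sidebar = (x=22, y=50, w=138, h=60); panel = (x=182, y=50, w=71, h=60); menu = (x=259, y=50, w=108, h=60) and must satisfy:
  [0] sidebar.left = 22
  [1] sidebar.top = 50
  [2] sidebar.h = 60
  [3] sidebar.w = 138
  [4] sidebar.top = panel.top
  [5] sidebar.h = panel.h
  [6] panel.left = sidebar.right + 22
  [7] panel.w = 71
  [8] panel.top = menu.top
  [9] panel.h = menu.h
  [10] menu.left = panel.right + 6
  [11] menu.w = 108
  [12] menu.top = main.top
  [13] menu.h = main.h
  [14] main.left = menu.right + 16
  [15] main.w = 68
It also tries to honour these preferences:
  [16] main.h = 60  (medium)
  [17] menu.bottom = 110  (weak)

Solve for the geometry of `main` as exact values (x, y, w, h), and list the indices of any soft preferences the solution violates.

1. main.y = 50  [menu.top = main.top]
2. main.h = 60  [menu.h = main.h]
3. main.x = 383  [main.left = menu.right + 16]
4. main.w = 68  [main.w = 68]

main = (x=383, y=50, w=68, h=60)
violated soft preferences: none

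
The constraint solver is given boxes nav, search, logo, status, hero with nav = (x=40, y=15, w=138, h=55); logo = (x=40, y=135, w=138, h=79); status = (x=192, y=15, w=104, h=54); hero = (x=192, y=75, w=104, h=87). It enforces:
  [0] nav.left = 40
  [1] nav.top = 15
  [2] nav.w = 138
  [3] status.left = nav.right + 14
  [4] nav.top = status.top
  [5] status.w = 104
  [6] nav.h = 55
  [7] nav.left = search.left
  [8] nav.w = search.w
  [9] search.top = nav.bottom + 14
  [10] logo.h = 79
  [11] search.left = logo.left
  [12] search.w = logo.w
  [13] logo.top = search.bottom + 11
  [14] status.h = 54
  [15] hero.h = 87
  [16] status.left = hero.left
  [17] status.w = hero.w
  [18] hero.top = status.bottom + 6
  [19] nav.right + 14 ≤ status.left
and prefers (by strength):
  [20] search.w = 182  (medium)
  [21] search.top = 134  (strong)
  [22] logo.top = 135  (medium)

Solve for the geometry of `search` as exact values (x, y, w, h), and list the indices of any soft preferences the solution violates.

1. search.x = 40  [nav.left = search.left]
2. search.w = 138  [nav.w = search.w]
3. search.y = 84  [search.top = nav.bottom + 14]
4. search.h = 40  [logo.top = search.bottom + 11]

search = (x=40, y=84, w=138, h=40)
violated soft preferences: 20, 21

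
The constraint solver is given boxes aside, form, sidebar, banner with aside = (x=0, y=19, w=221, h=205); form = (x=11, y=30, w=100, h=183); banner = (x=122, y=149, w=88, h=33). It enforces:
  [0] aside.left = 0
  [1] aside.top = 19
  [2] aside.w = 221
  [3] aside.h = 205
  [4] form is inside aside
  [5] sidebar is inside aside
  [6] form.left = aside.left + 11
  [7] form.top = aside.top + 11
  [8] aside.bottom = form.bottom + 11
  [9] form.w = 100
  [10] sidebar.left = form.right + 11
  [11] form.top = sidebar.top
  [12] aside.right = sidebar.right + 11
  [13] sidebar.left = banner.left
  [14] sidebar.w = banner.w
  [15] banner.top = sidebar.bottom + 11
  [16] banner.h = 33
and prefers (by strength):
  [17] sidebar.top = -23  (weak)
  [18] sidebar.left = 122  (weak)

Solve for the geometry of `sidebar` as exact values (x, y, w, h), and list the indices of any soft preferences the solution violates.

1. sidebar.x = 122  [sidebar.left = form.right + 11]
2. sidebar.y = 30  [form.top = sidebar.top]
3. sidebar.w = 88  [aside.right = sidebar.right + 11]
4. sidebar.h = 108  [banner.top = sidebar.bottom + 11]

sidebar = (x=122, y=30, w=88, h=108)
violated soft preferences: 17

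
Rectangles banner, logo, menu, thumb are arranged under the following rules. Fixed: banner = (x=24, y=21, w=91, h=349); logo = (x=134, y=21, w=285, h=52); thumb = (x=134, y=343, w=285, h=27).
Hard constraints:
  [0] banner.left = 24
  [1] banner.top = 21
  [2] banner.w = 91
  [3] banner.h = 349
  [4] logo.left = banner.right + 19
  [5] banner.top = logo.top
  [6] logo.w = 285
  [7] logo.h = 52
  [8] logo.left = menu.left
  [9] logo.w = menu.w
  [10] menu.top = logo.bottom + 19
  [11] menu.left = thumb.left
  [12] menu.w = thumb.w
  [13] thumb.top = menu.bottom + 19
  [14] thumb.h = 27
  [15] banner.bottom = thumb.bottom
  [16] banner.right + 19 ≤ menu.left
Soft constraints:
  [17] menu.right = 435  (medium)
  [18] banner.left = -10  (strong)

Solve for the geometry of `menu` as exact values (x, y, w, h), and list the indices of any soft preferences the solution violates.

menu = (x=134, y=92, w=285, h=232)
violated soft preferences: 17, 18

1. menu.x = 134  [logo.left = menu.left]
2. menu.w = 285  [logo.w = menu.w]
3. menu.y = 92  [menu.top = logo.bottom + 19]
4. menu.h = 232  [thumb.top = menu.bottom + 19]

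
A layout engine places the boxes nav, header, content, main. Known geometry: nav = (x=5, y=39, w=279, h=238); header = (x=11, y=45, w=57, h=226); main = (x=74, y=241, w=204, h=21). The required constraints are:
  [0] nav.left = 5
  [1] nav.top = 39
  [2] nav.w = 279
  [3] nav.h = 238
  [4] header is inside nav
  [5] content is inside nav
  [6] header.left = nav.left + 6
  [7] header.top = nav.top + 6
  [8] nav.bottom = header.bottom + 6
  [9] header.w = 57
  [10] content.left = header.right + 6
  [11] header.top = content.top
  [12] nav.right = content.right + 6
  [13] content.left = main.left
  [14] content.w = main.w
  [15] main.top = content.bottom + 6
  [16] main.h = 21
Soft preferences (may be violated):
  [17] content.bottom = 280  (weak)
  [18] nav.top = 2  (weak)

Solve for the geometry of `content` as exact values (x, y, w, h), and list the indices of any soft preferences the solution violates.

1. content.x = 74  [content.left = header.right + 6]
2. content.y = 45  [header.top = content.top]
3. content.w = 204  [nav.right = content.right + 6]
4. content.h = 190  [main.top = content.bottom + 6]

content = (x=74, y=45, w=204, h=190)
violated soft preferences: 17, 18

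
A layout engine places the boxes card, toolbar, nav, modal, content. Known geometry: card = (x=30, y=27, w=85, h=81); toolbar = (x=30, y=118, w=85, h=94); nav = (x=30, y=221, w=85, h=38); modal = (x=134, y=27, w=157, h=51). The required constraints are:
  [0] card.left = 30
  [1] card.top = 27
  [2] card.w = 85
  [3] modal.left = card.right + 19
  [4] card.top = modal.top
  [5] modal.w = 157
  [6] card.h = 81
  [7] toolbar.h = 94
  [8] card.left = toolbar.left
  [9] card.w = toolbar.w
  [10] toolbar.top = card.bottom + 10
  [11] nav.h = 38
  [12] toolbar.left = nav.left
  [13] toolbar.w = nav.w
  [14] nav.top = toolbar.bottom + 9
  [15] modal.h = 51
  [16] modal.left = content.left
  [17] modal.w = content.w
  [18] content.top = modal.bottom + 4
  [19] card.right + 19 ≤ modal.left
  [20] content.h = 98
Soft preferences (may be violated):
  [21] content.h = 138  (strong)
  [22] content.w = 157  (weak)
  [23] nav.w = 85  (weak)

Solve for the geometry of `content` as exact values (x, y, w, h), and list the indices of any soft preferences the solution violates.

1. content.x = 134  [modal.left = content.left]
2. content.w = 157  [modal.w = content.w]
3. content.y = 82  [content.top = modal.bottom + 4]
4. content.h = 98  [content.h = 98]

content = (x=134, y=82, w=157, h=98)
violated soft preferences: 21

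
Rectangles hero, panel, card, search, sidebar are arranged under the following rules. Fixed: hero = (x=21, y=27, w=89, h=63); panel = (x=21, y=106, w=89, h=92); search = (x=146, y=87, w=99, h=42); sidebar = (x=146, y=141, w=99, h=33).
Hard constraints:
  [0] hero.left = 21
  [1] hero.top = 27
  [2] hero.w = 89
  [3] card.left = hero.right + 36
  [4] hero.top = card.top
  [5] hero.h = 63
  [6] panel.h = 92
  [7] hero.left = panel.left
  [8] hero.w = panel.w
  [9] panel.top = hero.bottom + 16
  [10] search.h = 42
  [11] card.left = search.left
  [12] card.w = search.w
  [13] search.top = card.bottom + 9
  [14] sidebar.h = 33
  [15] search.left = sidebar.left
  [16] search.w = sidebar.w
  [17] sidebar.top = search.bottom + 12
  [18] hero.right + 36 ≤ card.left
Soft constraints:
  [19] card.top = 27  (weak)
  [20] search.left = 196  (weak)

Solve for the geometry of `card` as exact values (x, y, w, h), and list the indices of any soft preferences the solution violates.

card = (x=146, y=27, w=99, h=51)
violated soft preferences: 20

1. card.x = 146  [card.left = hero.right + 36]
2. card.y = 27  [hero.top = card.top]
3. card.w = 99  [card.w = search.w]
4. card.h = 51  [search.top = card.bottom + 9]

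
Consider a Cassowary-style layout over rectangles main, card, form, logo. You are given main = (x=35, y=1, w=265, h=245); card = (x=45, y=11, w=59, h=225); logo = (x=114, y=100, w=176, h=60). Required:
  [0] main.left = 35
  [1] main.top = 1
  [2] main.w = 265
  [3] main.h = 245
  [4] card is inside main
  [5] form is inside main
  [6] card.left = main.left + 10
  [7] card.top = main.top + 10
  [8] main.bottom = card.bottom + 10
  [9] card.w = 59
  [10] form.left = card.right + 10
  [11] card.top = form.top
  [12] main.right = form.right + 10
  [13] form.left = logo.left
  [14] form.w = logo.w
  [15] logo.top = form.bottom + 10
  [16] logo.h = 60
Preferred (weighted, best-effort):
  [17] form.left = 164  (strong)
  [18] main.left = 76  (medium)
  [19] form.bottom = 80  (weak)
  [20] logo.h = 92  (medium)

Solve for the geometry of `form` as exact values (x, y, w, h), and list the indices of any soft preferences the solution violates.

form = (x=114, y=11, w=176, h=79)
violated soft preferences: 17, 18, 19, 20

1. form.x = 114  [form.left = card.right + 10]
2. form.y = 11  [card.top = form.top]
3. form.w = 176  [main.right = form.right + 10]
4. form.h = 79  [logo.top = form.bottom + 10]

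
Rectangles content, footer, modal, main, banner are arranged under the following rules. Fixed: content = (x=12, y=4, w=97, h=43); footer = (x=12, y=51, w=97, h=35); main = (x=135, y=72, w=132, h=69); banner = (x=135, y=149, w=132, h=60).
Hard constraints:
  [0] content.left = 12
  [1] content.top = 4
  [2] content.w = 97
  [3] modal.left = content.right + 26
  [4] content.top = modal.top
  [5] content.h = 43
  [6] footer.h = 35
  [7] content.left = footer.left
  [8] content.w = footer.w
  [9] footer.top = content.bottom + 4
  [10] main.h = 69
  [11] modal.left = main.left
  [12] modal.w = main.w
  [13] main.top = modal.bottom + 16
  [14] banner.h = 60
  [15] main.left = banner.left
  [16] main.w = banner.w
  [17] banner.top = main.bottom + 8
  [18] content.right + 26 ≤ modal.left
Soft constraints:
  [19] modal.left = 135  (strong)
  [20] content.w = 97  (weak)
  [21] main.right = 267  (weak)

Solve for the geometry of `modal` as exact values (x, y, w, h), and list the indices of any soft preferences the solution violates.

modal = (x=135, y=4, w=132, h=52)
violated soft preferences: none

1. modal.x = 135  [modal.left = content.right + 26]
2. modal.y = 4  [content.top = modal.top]
3. modal.w = 132  [modal.w = main.w]
4. modal.h = 52  [main.top = modal.bottom + 16]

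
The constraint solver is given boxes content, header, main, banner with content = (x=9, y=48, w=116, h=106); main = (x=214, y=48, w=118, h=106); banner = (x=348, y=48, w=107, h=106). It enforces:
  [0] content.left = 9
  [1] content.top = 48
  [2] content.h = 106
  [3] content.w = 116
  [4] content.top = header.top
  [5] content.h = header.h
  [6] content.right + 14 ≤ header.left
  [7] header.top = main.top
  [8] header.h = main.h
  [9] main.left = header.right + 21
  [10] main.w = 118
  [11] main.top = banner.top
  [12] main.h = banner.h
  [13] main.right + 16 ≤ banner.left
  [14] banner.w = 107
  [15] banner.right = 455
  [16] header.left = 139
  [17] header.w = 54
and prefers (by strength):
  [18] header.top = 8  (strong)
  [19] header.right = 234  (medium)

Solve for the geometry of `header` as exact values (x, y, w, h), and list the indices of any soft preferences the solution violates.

header = (x=139, y=48, w=54, h=106)
violated soft preferences: 18, 19

1. header.y = 48  [content.top = header.top]
2. header.h = 106  [content.h = header.h]
3. header.x = 139  [header.left = 139]
4. header.w = 54  [header.w = 54]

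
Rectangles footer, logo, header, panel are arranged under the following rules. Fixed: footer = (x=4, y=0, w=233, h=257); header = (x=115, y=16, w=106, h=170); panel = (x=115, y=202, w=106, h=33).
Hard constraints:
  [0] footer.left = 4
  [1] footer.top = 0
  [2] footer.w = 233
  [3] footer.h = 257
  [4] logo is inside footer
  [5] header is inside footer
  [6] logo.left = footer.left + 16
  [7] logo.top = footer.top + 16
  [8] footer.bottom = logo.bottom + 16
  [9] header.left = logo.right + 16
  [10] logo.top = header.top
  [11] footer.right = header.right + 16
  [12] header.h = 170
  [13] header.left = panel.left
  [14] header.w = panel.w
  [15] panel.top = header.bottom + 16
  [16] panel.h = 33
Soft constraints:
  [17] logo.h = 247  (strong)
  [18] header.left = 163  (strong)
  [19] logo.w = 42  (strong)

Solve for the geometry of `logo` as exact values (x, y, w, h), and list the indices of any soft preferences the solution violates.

1. logo.x = 20  [logo.left = footer.left + 16]
2. logo.y = 16  [logo.top = footer.top + 16]
3. logo.h = 225  [footer.bottom = logo.bottom + 16]
4. logo.w = 79  [header.left = logo.right + 16]

logo = (x=20, y=16, w=79, h=225)
violated soft preferences: 17, 18, 19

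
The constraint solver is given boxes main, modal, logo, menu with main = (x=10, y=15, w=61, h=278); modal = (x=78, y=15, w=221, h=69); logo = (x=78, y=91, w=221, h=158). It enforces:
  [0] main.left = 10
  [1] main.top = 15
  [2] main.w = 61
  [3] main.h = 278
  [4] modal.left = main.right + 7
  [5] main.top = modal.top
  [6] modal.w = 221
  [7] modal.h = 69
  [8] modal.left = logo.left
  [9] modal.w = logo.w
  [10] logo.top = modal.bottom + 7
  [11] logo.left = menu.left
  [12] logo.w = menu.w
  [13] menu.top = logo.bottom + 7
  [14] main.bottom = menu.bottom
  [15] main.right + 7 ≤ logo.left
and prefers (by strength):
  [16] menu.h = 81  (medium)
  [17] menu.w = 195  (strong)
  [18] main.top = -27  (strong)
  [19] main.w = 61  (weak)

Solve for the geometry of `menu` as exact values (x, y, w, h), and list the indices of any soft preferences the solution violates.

1. menu.x = 78  [logo.left = menu.left]
2. menu.w = 221  [logo.w = menu.w]
3. menu.y = 256  [menu.top = logo.bottom + 7]
4. menu.h = 37  [main.bottom = menu.bottom]

menu = (x=78, y=256, w=221, h=37)
violated soft preferences: 16, 17, 18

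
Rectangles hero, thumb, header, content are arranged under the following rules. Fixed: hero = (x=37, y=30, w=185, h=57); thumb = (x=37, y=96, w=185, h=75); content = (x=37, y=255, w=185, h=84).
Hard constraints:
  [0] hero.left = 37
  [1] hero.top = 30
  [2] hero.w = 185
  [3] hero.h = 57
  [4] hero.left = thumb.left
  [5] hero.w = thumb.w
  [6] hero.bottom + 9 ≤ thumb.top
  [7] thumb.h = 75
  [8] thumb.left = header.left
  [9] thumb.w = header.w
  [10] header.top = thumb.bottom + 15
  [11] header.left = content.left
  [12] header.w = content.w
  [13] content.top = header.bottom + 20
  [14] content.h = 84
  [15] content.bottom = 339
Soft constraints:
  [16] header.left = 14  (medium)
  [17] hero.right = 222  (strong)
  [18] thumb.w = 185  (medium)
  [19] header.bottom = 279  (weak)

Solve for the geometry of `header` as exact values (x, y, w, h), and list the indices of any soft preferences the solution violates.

header = (x=37, y=186, w=185, h=49)
violated soft preferences: 16, 19

1. header.x = 37  [thumb.left = header.left]
2. header.w = 185  [thumb.w = header.w]
3. header.y = 186  [header.top = thumb.bottom + 15]
4. header.h = 49  [content.top = header.bottom + 20]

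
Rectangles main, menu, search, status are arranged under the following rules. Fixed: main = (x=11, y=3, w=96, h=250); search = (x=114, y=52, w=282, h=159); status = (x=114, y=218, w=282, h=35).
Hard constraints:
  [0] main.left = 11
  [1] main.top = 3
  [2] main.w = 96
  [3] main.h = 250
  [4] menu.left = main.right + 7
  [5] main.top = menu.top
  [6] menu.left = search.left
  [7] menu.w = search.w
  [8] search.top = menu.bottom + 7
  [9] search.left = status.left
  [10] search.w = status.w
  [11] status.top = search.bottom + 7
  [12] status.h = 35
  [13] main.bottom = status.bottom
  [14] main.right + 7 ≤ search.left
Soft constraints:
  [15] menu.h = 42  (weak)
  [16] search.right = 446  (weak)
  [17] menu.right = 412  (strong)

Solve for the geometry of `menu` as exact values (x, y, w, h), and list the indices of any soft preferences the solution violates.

1. menu.x = 114  [menu.left = main.right + 7]
2. menu.y = 3  [main.top = menu.top]
3. menu.w = 282  [menu.w = search.w]
4. menu.h = 42  [search.top = menu.bottom + 7]

menu = (x=114, y=3, w=282, h=42)
violated soft preferences: 16, 17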